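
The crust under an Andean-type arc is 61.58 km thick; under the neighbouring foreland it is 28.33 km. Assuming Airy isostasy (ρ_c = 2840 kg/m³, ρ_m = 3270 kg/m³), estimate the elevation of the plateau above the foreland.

Excess crust Δ = 61.58 km − 28.33 km = 33.25 km, split between elevation h and root r with h + r = Δ.
Airy balance ρ_c h = (ρ_m − ρ_c) r gives r = h ρ_c/(ρ_m − ρ_c), so h (1 + ρ_c/(ρ_m − ρ_c)) = Δ, i.e. h = Δ (ρ_m − ρ_c)/ρ_m.
h = 33.25 km × 430/3270 = 4.37 km.

4.37 km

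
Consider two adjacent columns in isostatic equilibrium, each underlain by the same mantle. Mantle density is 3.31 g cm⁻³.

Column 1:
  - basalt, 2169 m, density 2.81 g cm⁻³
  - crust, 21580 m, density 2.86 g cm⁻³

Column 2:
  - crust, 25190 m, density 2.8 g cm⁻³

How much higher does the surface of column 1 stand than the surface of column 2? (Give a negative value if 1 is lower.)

−620 m

For any compensation level in the mantle, the mantle terms cancel and isostasy reduces to e = (Σt_1 − Σt_2) − (Σ(ρt)_1 − Σ(ρt)_2) / ρ_m.
Σt_1 = 23749 m; Σt_2 = 25190 m; Σ(ρt)_1 = 67813.69; Σ(ρt)_2 = 70532 (in m·g cm⁻³).
e = (23749 − 25190) − (67813.69 − 70532) / 3.31 = −620 m.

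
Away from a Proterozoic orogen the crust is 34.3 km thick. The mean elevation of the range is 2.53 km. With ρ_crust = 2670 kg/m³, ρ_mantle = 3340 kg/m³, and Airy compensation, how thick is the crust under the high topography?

Root depth r = h ρ_c / (ρ_m − ρ_c) = 2.53 km × 2670 / 670 = 10.08 km.
Total thickness = T + h + r = 34.3 km + 2.53 km + 10.08 km = 46.9 km.

46.9 km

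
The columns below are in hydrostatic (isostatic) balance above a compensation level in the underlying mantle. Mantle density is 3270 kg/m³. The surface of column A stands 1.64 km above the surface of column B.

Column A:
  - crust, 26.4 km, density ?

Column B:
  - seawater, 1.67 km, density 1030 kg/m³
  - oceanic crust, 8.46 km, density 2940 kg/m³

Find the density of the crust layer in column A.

2820 kg/m³

Take the compensation level at the base of the deeper column (depth z_c below the surface of column A) and equate Σ ρ_i t_i down to z_c; mantle fills any gap and the z_c terms cancel.
Column A: 26.4×ρ + (z_c − 26.4)×3270
Column B: 1.64×0 + 1.67×1030 + 8.46×2940 + (z_c − 1.64 − 10.13)×3270
The z_c×3270 term appears on both sides and cancels. Collect the known terms of each column as K = Σ(ρt)_known − 3270 × (depth of known layers): K_A = 0 − 3270×26.4 = −86328; K_B = 26592.5 − 3270×(1.64 + 10.13) = −11895.4.
Balance: K_A + 26.4×ρ = K_B, so ρ = (K_B − K_A)/26.4 = 74432.6/26.4 = 2820 kg/m³.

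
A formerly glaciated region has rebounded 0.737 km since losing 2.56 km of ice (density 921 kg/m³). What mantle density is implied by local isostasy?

ρ_m = ρ_ice t / u = 921 × 2.56 km/0.737 km = 3200 kg/m³.

3200 kg/m³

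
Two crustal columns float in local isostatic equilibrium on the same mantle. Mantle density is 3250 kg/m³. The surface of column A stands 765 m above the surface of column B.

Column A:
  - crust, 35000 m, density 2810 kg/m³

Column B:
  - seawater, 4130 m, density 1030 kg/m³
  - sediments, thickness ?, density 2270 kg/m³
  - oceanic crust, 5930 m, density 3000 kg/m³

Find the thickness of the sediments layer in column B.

Take the compensation level at the base of the deeper column (depth z_c below the surface of column A) and equate Σ ρ_i t_i down to z_c; mantle fills any gap and the z_c terms cancel.
Column A: 35000×2810 + (z_c − 35000)×3250
Column B: 765×0 + 4130×1030 + x×2270 + 5930×3000 + (z_c − 765 − 10060 − x)×3250
The z_c×3250 term appears on both sides and cancels. Collect the known terms of each column as K = Σ(ρt)_known − 3250 × (depth of known layers): K_A = 98350000 − 3250×35000 = −15400000; K_B = 22043900 − 3250×(765 + 10060) = −13137350.
Balance: K_A = K_B − x×(3250 − 2270), so x = (K_B − K_A)/(3250 − 2270) = 2262650/980 = 2310 m.

2310 m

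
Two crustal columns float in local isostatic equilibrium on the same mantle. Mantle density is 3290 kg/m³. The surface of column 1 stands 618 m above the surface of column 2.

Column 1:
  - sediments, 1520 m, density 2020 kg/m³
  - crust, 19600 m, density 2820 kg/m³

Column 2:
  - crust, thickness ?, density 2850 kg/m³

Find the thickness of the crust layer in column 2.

20700 m

Take the compensation level at the base of the deeper column (depth z_c below the surface of column 1) and equate Σ ρ_i t_i down to z_c; mantle fills any gap and the z_c terms cancel.
Column 1: 1520×2020 + 19600×2820 + (z_c − 21120)×3290
Column 2: 618×0 + x×2850 + (z_c − 618 − 0 − x)×3290
The z_c×3290 term appears on both sides and cancels. Collect the known terms of each column as K = Σ(ρt)_known − 3290 × (depth of known layers): K_1 = 58342400 − 3290×21120 = −11142400; K_2 = 0 − 3290×(618 + 0) = −2033220.
Balance: K_1 = K_2 − x×(3290 − 2850), so x = (K_2 − K_1)/(3290 − 2850) = 9109180/440 = 20700 m.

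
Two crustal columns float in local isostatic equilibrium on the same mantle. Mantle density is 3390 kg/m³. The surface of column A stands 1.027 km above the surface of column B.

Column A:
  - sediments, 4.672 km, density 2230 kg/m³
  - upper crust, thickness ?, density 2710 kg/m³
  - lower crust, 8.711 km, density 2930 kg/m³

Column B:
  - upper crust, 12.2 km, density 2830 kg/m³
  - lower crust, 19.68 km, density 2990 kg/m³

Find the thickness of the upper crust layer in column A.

Take the compensation level at the base of the deeper column (depth z_c below the surface of column A) and equate Σ ρ_i t_i down to z_c; mantle fills any gap and the z_c terms cancel.
Column A: 4.672×2230 + x×2710 + 8.711×2930 + (z_c − 13.383 − x)×3390
Column B: 1.027×0 + 12.2×2830 + 19.68×2990 + (z_c − 1.027 − 31.88)×3390
The z_c×3390 term appears on both sides and cancels. Collect the known terms of each column as K = Σ(ρt)_known − 3390 × (depth of known layers): K_A = 35941.79 − 3390×13.383 = −9426.58; K_B = 93369.2 − 3390×(1.027 + 31.88) = −18185.53.
Balance: K_A − x×(3390 − 2710) = K_B, so x = (K_A − K_B)/(3390 − 2710) = 8758.95/680 = 12.9 km.

12.9 km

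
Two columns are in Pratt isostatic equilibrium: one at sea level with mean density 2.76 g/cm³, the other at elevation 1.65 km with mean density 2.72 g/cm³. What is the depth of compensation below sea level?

112 km

ρ_ref D = ρ (D + h) → D (ρ_ref − ρ) = ρ h.
D = ρ h/(ρ_ref − ρ) = 2.72 × 1.65 km/(2.76 − 2.72) = 112 km.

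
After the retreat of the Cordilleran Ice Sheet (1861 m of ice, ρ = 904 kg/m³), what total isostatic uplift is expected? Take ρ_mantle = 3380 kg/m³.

Removing the load lets mantle flow back in; uplift u satisfies ρ_ice t = ρ_m u.
u = t ρ_ice/ρ_m = 1861 m × 904/3380 = 498 m.

498 m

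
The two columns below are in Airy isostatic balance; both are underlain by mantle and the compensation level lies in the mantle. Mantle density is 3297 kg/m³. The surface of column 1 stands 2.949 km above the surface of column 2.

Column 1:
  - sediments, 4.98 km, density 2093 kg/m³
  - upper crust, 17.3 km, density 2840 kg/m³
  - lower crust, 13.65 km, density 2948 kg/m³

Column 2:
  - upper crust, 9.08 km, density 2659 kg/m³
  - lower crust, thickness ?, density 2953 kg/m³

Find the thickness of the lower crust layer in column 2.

Take the compensation level at the base of the deeper column (depth z_c below the surface of column 1) and equate Σ ρ_i t_i down to z_c; mantle fills any gap and the z_c terms cancel.
Column 1: 4.98×2093 + 17.3×2840 + 13.65×2948 + (z_c − 35.93)×3297
Column 2: 2.949×0 + 9.08×2659 + x×2953 + (z_c − 2.949 − 9.08 − x)×3297
The z_c×3297 term appears on both sides and cancels. Collect the known terms of each column as K = Σ(ρt)_known − 3297 × (depth of known layers): K_1 = 99795.34 − 3297×35.93 = −18665.87; K_2 = 24143.72 − 3297×(2.949 + 9.08) = −15515.893.
Balance: K_1 = K_2 − x×(3297 − 2953), so x = (K_2 − K_1)/(3297 − 2953) = 3149.98/344 = 9.16 km.

9.16 km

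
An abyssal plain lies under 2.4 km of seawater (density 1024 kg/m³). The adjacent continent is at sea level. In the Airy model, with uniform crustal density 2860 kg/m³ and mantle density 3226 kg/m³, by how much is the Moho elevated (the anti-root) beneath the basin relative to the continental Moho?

By Archimedes' principle applied to the lithosphere: replacing crust with seawater at the top is compensated by replacing crust with mantle at the base: d (ρ_c − ρ_w) = a (ρ_m − ρ_c).
a = d (ρ_c − ρ_w)/(ρ_m − ρ_c) = 2.4 km × 1836/366 = 12 km.

12 km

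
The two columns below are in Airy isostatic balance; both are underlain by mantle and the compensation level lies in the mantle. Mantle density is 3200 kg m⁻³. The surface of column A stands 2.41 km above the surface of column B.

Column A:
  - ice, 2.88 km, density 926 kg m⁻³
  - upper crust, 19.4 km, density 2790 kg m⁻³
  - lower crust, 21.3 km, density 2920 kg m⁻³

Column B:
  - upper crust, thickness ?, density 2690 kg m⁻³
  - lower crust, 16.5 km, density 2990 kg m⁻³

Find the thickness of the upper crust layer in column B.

Take the compensation level at the base of the deeper column (depth z_c below the surface of column A) and equate Σ ρ_i t_i down to z_c; mantle fills any gap and the z_c terms cancel.
Column A: 2.88×926 + 19.4×2790 + 21.3×2920 + (z_c − 43.58)×3200
Column B: 2.41×0 + x×2690 + 16.5×2990 + (z_c − 2.41 − 16.5 − x)×3200
The z_c×3200 term appears on both sides and cancels. Collect the known terms of each column as K = Σ(ρt)_known − 3200 × (depth of known layers): K_A = 118988.88 − 3200×43.58 = −20467.12; K_B = 49335 − 3200×(2.41 + 16.5) = −11177.
Balance: K_A = K_B − x×(3200 − 2690), so x = (K_B − K_A)/(3200 − 2690) = 9290.12/510 = 18.2 km.

18.2 km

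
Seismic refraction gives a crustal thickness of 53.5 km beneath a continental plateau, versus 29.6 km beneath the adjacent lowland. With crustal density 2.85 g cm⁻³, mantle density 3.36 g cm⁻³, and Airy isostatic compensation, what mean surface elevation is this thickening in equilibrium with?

3.63 km

Excess crust Δ = 53.5 km − 29.6 km = 23.9 km, split between elevation h and root r with h + r = Δ.
Airy balance ρ_c h = (ρ_m − ρ_c) r gives r = h ρ_c/(ρ_m − ρ_c), so h (1 + ρ_c/(ρ_m − ρ_c)) = Δ, i.e. h = Δ (ρ_m − ρ_c)/ρ_m.
h = 23.9 km × 0.51/3.36 = 3.63 km.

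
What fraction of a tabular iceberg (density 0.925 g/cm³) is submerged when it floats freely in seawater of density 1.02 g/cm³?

90.7%

Submerged fraction = ρ_obj/ρ_fluid = 0.925/1.02 = 90.7%.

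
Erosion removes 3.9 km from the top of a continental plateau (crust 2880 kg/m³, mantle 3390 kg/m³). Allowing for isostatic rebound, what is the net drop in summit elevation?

0.587 km

Rebound u = e ρ_c/ρ_m = 3.9 km × 2880/3390 = 3.313 km.
Net surface drop = e − u = 3.9 km − 3.313 km = e (ρ_m − ρ_c)/ρ_m = 0.587 km.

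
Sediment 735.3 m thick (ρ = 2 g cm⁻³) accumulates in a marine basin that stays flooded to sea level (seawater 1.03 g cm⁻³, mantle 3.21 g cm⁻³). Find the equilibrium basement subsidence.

327 m

Submarine loading: the sediment displaces seawater, and the subsidence is in turn flooded, so s (ρ_m − ρ_w) = t (ρ_sed − ρ_w).
s = 735.3 m × (2 − 1.03) / (3.21 − 1.03) = 327 m.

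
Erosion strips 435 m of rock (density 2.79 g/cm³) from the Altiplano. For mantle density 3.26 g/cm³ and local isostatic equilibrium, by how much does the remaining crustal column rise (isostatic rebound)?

Unloading: uplift u = e ρ_c/ρ_m = 435 m × 2.79/3.26 = 372 m.

372 m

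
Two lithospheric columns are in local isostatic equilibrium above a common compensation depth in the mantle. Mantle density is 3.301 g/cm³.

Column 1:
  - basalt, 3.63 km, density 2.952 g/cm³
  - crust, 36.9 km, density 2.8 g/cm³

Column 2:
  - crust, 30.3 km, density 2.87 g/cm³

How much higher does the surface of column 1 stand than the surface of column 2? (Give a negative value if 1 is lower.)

For any compensation level in the mantle, the mantle terms cancel and isostasy reduces to e = (Σt_1 − Σt_2) − (Σ(ρt)_1 − Σ(ρt)_2) / ρ_m.
Σt_1 = 40.53 km; Σt_2 = 30.3 km; Σ(ρt)_1 = 114.03576; Σ(ρt)_2 = 86.961 (in km·g/cm³).
e = (40.53 − 30.3) − (114.03576 − 86.961) / 3.301 = 2.03 km.

2.03 km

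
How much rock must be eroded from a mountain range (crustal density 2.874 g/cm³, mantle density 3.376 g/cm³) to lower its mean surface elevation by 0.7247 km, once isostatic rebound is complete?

Net drop Δ = e − u = e − e ρ_c/ρ_m = e (ρ_m − ρ_c)/ρ_m.
e = Δ ρ_m/(ρ_m − ρ_c) = 0.7247 km × 3.376/0.502 = 4.87 km.

4.87 km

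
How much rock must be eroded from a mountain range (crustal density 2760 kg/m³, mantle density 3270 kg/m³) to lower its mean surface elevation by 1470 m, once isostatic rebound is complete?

Net drop Δ = e − u = e − e ρ_c/ρ_m = e (ρ_m − ρ_c)/ρ_m.
e = Δ ρ_m/(ρ_m − ρ_c) = 1470 m × 3270/510 = 9430 m.

9430 m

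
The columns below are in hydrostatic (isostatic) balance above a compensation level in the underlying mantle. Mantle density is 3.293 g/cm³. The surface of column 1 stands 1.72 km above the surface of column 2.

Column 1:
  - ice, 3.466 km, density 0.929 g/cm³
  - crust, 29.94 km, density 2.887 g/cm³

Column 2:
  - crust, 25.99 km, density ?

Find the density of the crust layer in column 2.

2.73 g/cm³

Take the compensation level at the base of the deeper column (depth z_c below the surface of column 1) and equate Σ ρ_i t_i down to z_c; mantle fills any gap and the z_c terms cancel.
Column 1: 3.466×0.929 + 29.94×2.887 + (z_c − 33.406)×3.293
Column 2: 1.72×0 + 25.99×ρ + (z_c − 1.72 − 25.99)×3.293
The z_c×3.293 term appears on both sides and cancels. Collect the known terms of each column as K = Σ(ρt)_known − 3.293 × (depth of known layers): K_1 = 89.656694 − 3.293×33.406 = −20.349264; K_2 = 0 − 3.293×(1.72 + 25.99) = −91.24903.
Balance: K_1 = K_2 + 25.99×ρ, so ρ = (K_1 − K_2)/25.99 = 70.8998/25.99 = 2.73 g/cm³.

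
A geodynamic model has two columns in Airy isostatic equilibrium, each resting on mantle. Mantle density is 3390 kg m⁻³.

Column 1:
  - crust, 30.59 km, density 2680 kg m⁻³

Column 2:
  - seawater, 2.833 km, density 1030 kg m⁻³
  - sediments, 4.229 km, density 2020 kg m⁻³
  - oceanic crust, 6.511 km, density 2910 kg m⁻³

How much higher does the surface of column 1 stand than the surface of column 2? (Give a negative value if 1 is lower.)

1.8 km

For any compensation level in the mantle, the mantle terms cancel and isostasy reduces to e = (Σt_1 − Σt_2) − (Σ(ρt)_1 − Σ(ρt)_2) / ρ_m.
Σt_1 = 30.59 km; Σt_2 = 13.573 km; Σ(ρt)_1 = 81981.2; Σ(ρt)_2 = 30407.58 (in km·kg m⁻³).
e = (30.59 − 13.573) − (81981.2 − 30407.58) / 3390 = 1.8 km.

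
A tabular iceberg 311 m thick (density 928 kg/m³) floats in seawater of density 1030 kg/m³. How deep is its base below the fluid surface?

280 m

Draft d = t ρ_obj/ρ_fluid = 311 m × 928/1030 = 280 m.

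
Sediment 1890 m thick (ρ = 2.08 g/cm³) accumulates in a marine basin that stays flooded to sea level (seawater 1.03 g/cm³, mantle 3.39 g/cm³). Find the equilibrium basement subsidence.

841 m

Submarine loading: the sediment displaces seawater, and the subsidence is in turn flooded, so s (ρ_m − ρ_w) = t (ρ_sed − ρ_w).
s = 1890 m × (2.08 − 1.03) / (3.39 − 1.03) = 841 m.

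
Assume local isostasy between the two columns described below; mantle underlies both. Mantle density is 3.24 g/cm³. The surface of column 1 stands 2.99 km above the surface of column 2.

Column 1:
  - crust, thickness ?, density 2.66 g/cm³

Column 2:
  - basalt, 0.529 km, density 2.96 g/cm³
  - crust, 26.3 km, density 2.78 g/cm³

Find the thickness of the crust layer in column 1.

37.8 km

Take the compensation level at the base of the deeper column (depth z_c below the surface of column 1) and equate Σ ρ_i t_i down to z_c; mantle fills any gap and the z_c terms cancel.
Column 1: x×2.66 + (z_c − 0 − x)×3.24
Column 2: 2.99×0 + 0.529×2.96 + 26.3×2.78 + (z_c − 2.99 − 26.829)×3.24
The z_c×3.24 term appears on both sides and cancels. Collect the known terms of each column as K = Σ(ρt)_known − 3.24 × (depth of known layers): K_1 = 0 − 3.24×0 = 0; K_2 = 74.67984 − 3.24×(2.99 + 26.829) = −21.93372.
Balance: K_1 − x×(3.24 − 2.66) = K_2, so x = (K_1 − K_2)/(3.24 − 2.66) = 21.9337/0.58 = 37.8 km.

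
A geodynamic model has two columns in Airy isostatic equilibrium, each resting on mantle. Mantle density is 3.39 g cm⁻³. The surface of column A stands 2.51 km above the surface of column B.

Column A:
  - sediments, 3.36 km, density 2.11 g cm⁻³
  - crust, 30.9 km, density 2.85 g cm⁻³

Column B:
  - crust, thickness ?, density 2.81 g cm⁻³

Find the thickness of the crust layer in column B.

Take the compensation level at the base of the deeper column (depth z_c below the surface of column A) and equate Σ ρ_i t_i down to z_c; mantle fills any gap and the z_c terms cancel.
Column A: 3.36×2.11 + 30.9×2.85 + (z_c − 34.26)×3.39
Column B: 2.51×0 + x×2.81 + (z_c − 2.51 − 0 − x)×3.39
The z_c×3.39 term appears on both sides and cancels. Collect the known terms of each column as K = Σ(ρt)_known − 3.39 × (depth of known layers): K_A = 95.1546 − 3.39×34.26 = −20.9868; K_B = 0 − 3.39×(2.51 + 0) = −8.5089.
Balance: K_A = K_B − x×(3.39 − 2.81), so x = (K_B − K_A)/(3.39 − 2.81) = 12.4779/0.58 = 21.5 km.

21.5 km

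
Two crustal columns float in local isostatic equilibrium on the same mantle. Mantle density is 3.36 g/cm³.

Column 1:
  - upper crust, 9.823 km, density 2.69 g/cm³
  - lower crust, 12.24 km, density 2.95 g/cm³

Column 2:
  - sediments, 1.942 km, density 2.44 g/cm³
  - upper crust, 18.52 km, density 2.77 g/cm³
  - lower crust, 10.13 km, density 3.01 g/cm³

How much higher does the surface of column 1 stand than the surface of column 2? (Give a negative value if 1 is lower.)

−1.39 km

For any compensation level in the mantle, the mantle terms cancel and isostasy reduces to e = (Σt_1 − Σt_2) − (Σ(ρt)_1 − Σ(ρt)_2) / ρ_m.
Σt_1 = 22.063 km; Σt_2 = 30.592 km; Σ(ρt)_1 = 62.53187; Σ(ρt)_2 = 86.53018 (in km·g/cm³).
e = (22.063 − 30.592) − (62.53187 − 86.53018) / 3.36 = −1.39 km.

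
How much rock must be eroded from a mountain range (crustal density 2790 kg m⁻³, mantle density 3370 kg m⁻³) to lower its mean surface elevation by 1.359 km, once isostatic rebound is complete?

Net drop Δ = e − u = e − e ρ_c/ρ_m = e (ρ_m − ρ_c)/ρ_m.
e = Δ ρ_m/(ρ_m − ρ_c) = 1.359 km × 3370/580 = 7.9 km.

7.9 km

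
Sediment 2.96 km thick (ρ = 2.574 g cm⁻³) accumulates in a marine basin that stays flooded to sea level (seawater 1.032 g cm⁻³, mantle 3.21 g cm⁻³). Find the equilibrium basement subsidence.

Submarine loading: the sediment displaces seawater, and the subsidence is in turn flooded, so s (ρ_m − ρ_w) = t (ρ_sed − ρ_w).
s = 2.96 km × (2.574 − 1.032) / (3.21 − 1.032) = 2.1 km.

2.1 km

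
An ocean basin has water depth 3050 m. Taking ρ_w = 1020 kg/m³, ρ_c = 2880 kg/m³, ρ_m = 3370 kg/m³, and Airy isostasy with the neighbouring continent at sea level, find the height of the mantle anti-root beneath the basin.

Balancing pressure at the compensation depth: replacing crust with seawater at the top is compensated by replacing crust with mantle at the base: d (ρ_c − ρ_w) = a (ρ_m − ρ_c).
a = d (ρ_c − ρ_w)/(ρ_m − ρ_c) = 3050 m × 1860/490 = 11600 m.

11600 m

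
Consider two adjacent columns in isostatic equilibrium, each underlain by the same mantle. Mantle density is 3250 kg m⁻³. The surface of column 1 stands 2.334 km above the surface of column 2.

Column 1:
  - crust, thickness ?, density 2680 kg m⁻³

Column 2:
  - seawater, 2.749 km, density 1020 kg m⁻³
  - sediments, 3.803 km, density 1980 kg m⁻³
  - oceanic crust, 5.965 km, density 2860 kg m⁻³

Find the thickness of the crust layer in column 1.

Take the compensation level at the base of the deeper column (depth z_c below the surface of column 1) and equate Σ ρ_i t_i down to z_c; mantle fills any gap and the z_c terms cancel.
Column 1: x×2680 + (z_c − 0 − x)×3250
Column 2: 2.334×0 + 2.749×1020 + 3.803×1980 + 5.965×2860 + (z_c − 2.334 − 12.517)×3250
The z_c×3250 term appears on both sides and cancels. Collect the known terms of each column as K = Σ(ρt)_known − 3250 × (depth of known layers): K_1 = 0 − 3250×0 = 0; K_2 = 27393.82 − 3250×(2.334 + 12.517) = −20871.93.
Balance: K_1 − x×(3250 − 2680) = K_2, so x = (K_1 − K_2)/(3250 − 2680) = 20871.9/570 = 36.6 km.

36.6 km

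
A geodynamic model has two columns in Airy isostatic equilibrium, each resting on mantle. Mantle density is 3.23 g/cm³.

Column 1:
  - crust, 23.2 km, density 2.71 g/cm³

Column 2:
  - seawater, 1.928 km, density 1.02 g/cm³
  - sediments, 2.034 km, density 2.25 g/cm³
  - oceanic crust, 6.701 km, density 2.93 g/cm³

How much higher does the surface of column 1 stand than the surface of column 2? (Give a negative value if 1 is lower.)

For any compensation level in the mantle, the mantle terms cancel and isostasy reduces to e = (Σt_1 − Σt_2) − (Σ(ρt)_1 − Σ(ρt)_2) / ρ_m.
Σt_1 = 23.2 km; Σt_2 = 10.663 km; Σ(ρt)_1 = 62.872; Σ(ρt)_2 = 26.17699 (in km·g/cm³).
e = (23.2 − 10.663) − (62.872 − 26.17699) / 3.23 = 1.18 km.

1.18 km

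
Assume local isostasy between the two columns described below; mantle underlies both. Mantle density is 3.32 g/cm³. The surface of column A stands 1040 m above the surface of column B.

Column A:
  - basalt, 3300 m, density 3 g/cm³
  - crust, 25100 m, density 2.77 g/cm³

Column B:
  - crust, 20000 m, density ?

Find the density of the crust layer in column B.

Take the compensation level at the base of the deeper column (depth z_c below the surface of column A) and equate Σ ρ_i t_i down to z_c; mantle fills any gap and the z_c terms cancel.
Column A: 3300×3 + 25100×2.77 + (z_c − 28400)×3.32
Column B: 1040×0 + 20000×ρ + (z_c − 1040 − 20000)×3.32
The z_c×3.32 term appears on both sides and cancels. Collect the known terms of each column as K = Σ(ρt)_known − 3.32 × (depth of known layers): K_A = 79427 − 3.32×28400 = −14861; K_B = 0 − 3.32×(1040 + 20000) = −69852.8.
Balance: K_A = K_B + 20000×ρ, so ρ = (K_A − K_B)/20000 = 54991.8/20000 = 2.75 g/cm³.

2.75 g/cm³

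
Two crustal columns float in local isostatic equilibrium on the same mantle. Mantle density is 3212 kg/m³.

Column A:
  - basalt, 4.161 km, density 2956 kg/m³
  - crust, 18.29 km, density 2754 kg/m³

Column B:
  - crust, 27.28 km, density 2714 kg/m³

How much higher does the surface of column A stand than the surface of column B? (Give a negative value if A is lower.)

−1.29 km

For any compensation level in the mantle, the mantle terms cancel and isostasy reduces to e = (Σt_A − Σt_B) − (Σ(ρt)_A − Σ(ρt)_B) / ρ_m.
Σt_A = 22.451 km; Σt_B = 27.28 km; Σ(ρt)_A = 62670.576; Σ(ρt)_B = 74037.92 (in km·kg/m³).
e = (22.451 − 27.28) − (62670.576 − 74037.92) / 3212 = −1.29 km.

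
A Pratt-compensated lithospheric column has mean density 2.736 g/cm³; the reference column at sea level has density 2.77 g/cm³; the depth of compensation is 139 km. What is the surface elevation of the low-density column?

1.73 km

ρ_ref D = ρ (D + h) → h = D (ρ_ref − ρ)/ρ.
h = 139 km × (2.77 − 2.736)/2.736 = 1.73 km.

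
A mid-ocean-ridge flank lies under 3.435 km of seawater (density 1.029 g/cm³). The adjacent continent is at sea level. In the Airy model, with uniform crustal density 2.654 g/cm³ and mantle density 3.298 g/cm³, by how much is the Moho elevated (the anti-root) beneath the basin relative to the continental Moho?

8.67 km

In Airy isostatic equilibrium: replacing crust with seawater at the top is compensated by replacing crust with mantle at the base: d (ρ_c − ρ_w) = a (ρ_m − ρ_c).
a = d (ρ_c − ρ_w)/(ρ_m − ρ_c) = 3.435 km × 1.625/0.644 = 8.67 km.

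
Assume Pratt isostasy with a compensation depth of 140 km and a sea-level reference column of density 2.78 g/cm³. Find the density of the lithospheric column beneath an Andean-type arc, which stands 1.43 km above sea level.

Pratt balance: ρ_ref D = ρ (D + h).
ρ = ρ_ref D/(D + h) = 2.78 × 140 km/(140 km + 1.43 km) = 2.75 g/cm³.

2.75 g/cm³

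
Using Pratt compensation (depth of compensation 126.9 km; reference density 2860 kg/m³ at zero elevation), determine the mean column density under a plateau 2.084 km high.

Pratt balance: ρ_ref D = ρ (D + h).
ρ = ρ_ref D/(D + h) = 2860 × 126.9 km/(126.9 km + 2.084 km) = 2810 kg/m³.

2810 kg/m³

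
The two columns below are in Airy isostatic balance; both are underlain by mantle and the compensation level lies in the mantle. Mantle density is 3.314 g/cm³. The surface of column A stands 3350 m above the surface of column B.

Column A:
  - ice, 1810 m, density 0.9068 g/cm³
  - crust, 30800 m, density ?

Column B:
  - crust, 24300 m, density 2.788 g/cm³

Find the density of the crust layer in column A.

2.68 g/cm³

Take the compensation level at the base of the deeper column (depth z_c below the surface of column A) and equate Σ ρ_i t_i down to z_c; mantle fills any gap and the z_c terms cancel.
Column A: 1810×0.9068 + 30800×ρ + (z_c − 32610)×3.314
Column B: 3350×0 + 24300×2.788 + (z_c − 3350 − 24300)×3.314
The z_c×3.314 term appears on both sides and cancels. Collect the known terms of each column as K = Σ(ρt)_known − 3.314 × (depth of known layers): K_A = 1641.308 − 3.314×32610 = −106428.232; K_B = 67748.4 − 3.314×(3350 + 24300) = −23883.7.
Balance: K_A + 30800×ρ = K_B, so ρ = (K_B − K_A)/30800 = 82544.5/30800 = 2.68 g/cm³.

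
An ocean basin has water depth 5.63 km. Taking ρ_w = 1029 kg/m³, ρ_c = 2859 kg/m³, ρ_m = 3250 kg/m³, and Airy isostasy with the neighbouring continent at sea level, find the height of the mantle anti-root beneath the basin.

By Archimedes' principle applied to the lithosphere: replacing crust with seawater at the top is compensated by replacing crust with mantle at the base: d (ρ_c − ρ_w) = a (ρ_m − ρ_c).
a = d (ρ_c − ρ_w)/(ρ_m − ρ_c) = 5.63 km × 1830/391 = 26.4 km.

26.4 km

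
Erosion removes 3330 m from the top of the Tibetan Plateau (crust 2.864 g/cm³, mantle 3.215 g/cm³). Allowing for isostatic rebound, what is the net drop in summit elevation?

364 m

Rebound u = e ρ_c/ρ_m = 3330 m × 2.864/3.215 = 2966 m.
Net surface drop = e − u = 3330 m − 2966 m = e (ρ_m − ρ_c)/ρ_m = 364 m.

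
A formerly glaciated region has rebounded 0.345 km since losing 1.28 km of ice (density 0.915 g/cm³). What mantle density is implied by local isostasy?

ρ_m = ρ_ice t / u = 0.915 × 1.28 km/0.345 km = 3.39 g/cm³.

3.39 g/cm³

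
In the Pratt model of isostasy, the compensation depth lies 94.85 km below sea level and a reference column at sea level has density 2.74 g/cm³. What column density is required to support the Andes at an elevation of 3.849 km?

Pratt balance: ρ_ref D = ρ (D + h).
ρ = ρ_ref D/(D + h) = 2.74 × 94.85 km/(94.85 km + 3.849 km) = 2.63 g/cm³.

2.63 g/cm³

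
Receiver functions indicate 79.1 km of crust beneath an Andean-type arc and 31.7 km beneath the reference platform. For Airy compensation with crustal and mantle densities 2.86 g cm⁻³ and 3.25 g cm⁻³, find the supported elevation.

Excess crust Δ = 79.1 km − 31.7 km = 47.4 km, split between elevation h and root r with h + r = Δ.
Airy balance ρ_c h = (ρ_m − ρ_c) r gives r = h ρ_c/(ρ_m − ρ_c), so h (1 + ρ_c/(ρ_m − ρ_c)) = Δ, i.e. h = Δ (ρ_m − ρ_c)/ρ_m.
h = 47.4 km × 0.39/3.25 = 5.69 km.

5.69 km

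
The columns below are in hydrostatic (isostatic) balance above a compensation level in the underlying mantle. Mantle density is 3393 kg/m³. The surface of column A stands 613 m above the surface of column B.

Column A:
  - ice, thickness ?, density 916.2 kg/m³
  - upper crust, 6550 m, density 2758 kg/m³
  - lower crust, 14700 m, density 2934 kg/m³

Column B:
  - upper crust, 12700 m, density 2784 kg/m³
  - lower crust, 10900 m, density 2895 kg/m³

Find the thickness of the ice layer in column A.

Take the compensation level at the base of the deeper column (depth z_c below the surface of column A) and equate Σ ρ_i t_i down to z_c; mantle fills any gap and the z_c terms cancel.
Column A: x×916.2 + 6550×2758 + 14700×2934 + (z_c − 21250 − x)×3393
Column B: 613×0 + 12700×2784 + 10900×2895 + (z_c − 613 − 23600)×3393
The z_c×3393 term appears on both sides and cancels. Collect the known terms of each column as K = Σ(ρt)_known − 3393 × (depth of known layers): K_A = 61194700 − 3393×21250 = −10906550; K_B = 66912300 − 3393×(613 + 23600) = −15242409.
Balance: K_A − x×(3393 − 916.2) = K_B, so x = (K_A − K_B)/(3393 − 916.2) = 4335860/2476.8 = 1750 m.

1750 m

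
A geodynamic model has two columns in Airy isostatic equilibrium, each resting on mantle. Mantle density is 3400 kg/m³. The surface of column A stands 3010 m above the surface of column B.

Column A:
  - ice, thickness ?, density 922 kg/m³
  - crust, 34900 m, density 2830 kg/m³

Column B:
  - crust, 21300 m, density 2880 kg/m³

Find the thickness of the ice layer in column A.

Take the compensation level at the base of the deeper column (depth z_c below the surface of column A) and equate Σ ρ_i t_i down to z_c; mantle fills any gap and the z_c terms cancel.
Column A: x×922 + 34900×2830 + (z_c − 34900 − x)×3400
Column B: 3010×0 + 21300×2880 + (z_c − 3010 − 21300)×3400
The z_c×3400 term appears on both sides and cancels. Collect the known terms of each column as K = Σ(ρt)_known − 3400 × (depth of known layers): K_A = 98767000 − 3400×34900 = −19893000; K_B = 61344000 − 3400×(3010 + 21300) = −21310000.
Balance: K_A − x×(3400 − 922) = K_B, so x = (K_A − K_B)/(3400 − 922) = 1417000/2478 = 572 m.

572 m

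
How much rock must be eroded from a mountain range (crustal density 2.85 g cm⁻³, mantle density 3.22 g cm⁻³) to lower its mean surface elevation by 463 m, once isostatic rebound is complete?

4030 m

Net drop Δ = e − u = e − e ρ_c/ρ_m = e (ρ_m − ρ_c)/ρ_m.
e = Δ ρ_m/(ρ_m − ρ_c) = 463 m × 3.22/0.37 = 4030 m.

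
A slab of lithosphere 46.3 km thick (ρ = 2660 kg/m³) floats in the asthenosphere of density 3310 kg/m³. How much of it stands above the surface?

9.09 km

Floating equilibrium: submerged depth d = t ρ_obj/ρ_fluid = 46.3 km × 2660/3310 = 37.21 km.
Freeboard = t − d = 46.3 km − 37.21 km = 9.09 km.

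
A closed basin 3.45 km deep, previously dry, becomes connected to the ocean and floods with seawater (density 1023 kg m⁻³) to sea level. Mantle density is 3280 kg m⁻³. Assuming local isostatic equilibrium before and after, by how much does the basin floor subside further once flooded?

After flooding the water column is d + s deep. Its weight must equal the weight of mantle displaced by the extra subsidence s: (d + s) ρ_w = s ρ_m.
s = d ρ_w / (ρ_m − ρ_w) = 3.45 km × 1023/(3280 − 1023) = 1.56 km.

1.56 km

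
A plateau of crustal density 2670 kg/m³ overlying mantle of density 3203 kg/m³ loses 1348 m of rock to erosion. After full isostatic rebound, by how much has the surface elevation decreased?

Rebound u = e ρ_c/ρ_m = 1348 m × 2670/3203 = 1124 m.
Net surface drop = e − u = 1348 m − 1124 m = e (ρ_m − ρ_c)/ρ_m = 224 m.

224 m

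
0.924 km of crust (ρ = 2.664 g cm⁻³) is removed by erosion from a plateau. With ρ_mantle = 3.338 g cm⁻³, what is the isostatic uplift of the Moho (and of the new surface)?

0.737 km

Unloading: uplift u = e ρ_c/ρ_m = 0.924 km × 2.664/3.338 = 0.737 km.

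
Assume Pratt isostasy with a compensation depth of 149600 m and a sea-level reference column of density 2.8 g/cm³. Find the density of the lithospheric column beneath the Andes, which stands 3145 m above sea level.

2.74 g/cm³

Pratt balance: ρ_ref D = ρ (D + h).
ρ = ρ_ref D/(D + h) = 2.8 × 149600 m/(149600 m + 3145 m) = 2.74 g/cm³.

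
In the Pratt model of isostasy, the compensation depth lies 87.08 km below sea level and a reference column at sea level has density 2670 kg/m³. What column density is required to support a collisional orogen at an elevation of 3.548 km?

Pratt balance: ρ_ref D = ρ (D + h).
ρ = ρ_ref D/(D + h) = 2670 × 87.08 km/(87.08 km + 3.548 km) = 2570 kg/m³.

2570 kg/m³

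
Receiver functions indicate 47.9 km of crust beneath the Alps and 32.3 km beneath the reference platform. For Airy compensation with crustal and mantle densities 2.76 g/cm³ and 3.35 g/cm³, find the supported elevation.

2.75 km

Excess crust Δ = 47.9 km − 32.3 km = 15.6 km, split between elevation h and root r with h + r = Δ.
Airy balance ρ_c h = (ρ_m − ρ_c) r gives r = h ρ_c/(ρ_m − ρ_c), so h (1 + ρ_c/(ρ_m − ρ_c)) = Δ, i.e. h = Δ (ρ_m − ρ_c)/ρ_m.
h = 15.6 km × 0.59/3.35 = 2.75 km.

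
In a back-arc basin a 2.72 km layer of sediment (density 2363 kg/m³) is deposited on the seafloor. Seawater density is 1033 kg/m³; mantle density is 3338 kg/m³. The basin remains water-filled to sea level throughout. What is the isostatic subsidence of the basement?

1.57 km

Submarine loading: the sediment displaces seawater, and the subsidence is in turn flooded, so s (ρ_m − ρ_w) = t (ρ_sed − ρ_w).
s = 2.72 km × (2363 − 1033) / (3338 − 1033) = 1.57 km.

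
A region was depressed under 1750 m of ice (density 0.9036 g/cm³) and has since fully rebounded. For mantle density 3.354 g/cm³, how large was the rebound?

471 m

Removing the load lets mantle flow back in; uplift u satisfies ρ_ice t = ρ_m u.
u = t ρ_ice/ρ_m = 1750 m × 0.9036/3.354 = 471 m.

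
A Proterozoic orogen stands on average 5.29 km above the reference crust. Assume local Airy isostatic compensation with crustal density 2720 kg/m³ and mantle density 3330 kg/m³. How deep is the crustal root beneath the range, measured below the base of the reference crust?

In Airy isostatic equilibrium: the weight of the topography is balanced by the buoyancy of the root, ρ_c h = (ρ_m − ρ_c) r.
r = h · ρ_c / (ρ_m − ρ_c) = 5.29 km × 2720 / (3330 − 2720) = 23.6 km.

23.6 km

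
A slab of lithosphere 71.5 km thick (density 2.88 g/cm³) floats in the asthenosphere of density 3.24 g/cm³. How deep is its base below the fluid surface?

63.6 km

Draft d = t ρ_obj/ρ_fluid = 71.5 km × 2.88/3.24 = 63.6 km.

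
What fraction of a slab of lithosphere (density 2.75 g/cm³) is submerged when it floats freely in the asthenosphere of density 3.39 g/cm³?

81.1%

Submerged fraction = ρ_obj/ρ_fluid = 2.75/3.39 = 81.1%.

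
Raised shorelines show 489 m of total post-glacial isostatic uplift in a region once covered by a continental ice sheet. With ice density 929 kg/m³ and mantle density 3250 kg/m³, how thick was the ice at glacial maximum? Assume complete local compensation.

u = t ρ_ice/ρ_m → t = u ρ_m/ρ_ice = 489 m × 3250/929 = 1710 m.

1710 m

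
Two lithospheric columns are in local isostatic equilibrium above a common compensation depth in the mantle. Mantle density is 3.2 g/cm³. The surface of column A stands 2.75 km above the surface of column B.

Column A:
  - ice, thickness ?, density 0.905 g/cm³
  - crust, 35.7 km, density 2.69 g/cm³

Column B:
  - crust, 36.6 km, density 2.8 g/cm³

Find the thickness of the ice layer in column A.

2.28 km

Take the compensation level at the base of the deeper column (depth z_c below the surface of column A) and equate Σ ρ_i t_i down to z_c; mantle fills any gap and the z_c terms cancel.
Column A: x×0.905 + 35.7×2.69 + (z_c − 35.7 − x)×3.2
Column B: 2.75×0 + 36.6×2.8 + (z_c − 2.75 − 36.6)×3.2
The z_c×3.2 term appears on both sides and cancels. Collect the known terms of each column as K = Σ(ρt)_known − 3.2 × (depth of known layers): K_A = 96.033 − 3.2×35.7 = −18.207; K_B = 102.48 − 3.2×(2.75 + 36.6) = −23.44.
Balance: K_A − x×(3.2 − 0.905) = K_B, so x = (K_A − K_B)/(3.2 − 0.905) = 5.233/2.295 = 2.28 km.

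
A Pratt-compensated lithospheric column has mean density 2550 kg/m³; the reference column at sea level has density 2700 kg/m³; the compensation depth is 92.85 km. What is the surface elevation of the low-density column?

ρ_ref D = ρ (D + h) → h = D (ρ_ref − ρ)/ρ.
h = 92.85 km × (2700 − 2550)/2550 = 5.46 km.

5.46 km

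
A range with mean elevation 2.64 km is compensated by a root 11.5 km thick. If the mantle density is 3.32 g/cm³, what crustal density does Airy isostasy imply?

ρ_c h = (ρ_m − ρ_c) r → ρ_c (h + r) = ρ_m r → ρ_c = ρ_m r / (h + r).
ρ_c = 3.32 × 11.5 km / (2.64 km + 11.5 km) = 2.7 g/cm³.

2.7 g/cm³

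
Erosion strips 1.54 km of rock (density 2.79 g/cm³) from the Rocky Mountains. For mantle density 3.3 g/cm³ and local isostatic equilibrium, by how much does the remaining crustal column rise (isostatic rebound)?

1.3 km

Unloading: uplift u = e ρ_c/ρ_m = 1.54 km × 2.79/3.3 = 1.3 km.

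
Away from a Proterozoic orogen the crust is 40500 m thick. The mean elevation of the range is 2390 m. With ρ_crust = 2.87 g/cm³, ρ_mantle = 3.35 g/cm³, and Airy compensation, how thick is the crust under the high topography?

57200 m

Root depth r = h ρ_c / (ρ_m − ρ_c) = 2390 m × 2.87 / 0.48 = 14290 m.
Total thickness = T + h + r = 40500 m + 2390 m + 14290 m = 57200 m.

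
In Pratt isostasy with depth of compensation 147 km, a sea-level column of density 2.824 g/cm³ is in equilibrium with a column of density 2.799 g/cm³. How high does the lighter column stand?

ρ_ref D = ρ (D + h) → h = D (ρ_ref − ρ)/ρ.
h = 147 km × (2.824 − 2.799)/2.799 = 1.31 km.

1.31 km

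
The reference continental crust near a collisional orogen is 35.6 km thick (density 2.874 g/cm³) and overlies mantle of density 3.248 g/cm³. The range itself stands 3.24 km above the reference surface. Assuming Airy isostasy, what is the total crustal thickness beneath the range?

63.7 km

Root depth r = h ρ_c / (ρ_m − ρ_c) = 3.24 km × 2.874 / 0.374 = 24.9 km.
Total thickness = T + h + r = 35.6 km + 3.24 km + 24.9 km = 63.7 km.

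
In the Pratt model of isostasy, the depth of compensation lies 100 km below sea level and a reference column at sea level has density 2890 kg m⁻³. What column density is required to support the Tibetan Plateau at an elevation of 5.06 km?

2750 kg m⁻³

Pratt balance: ρ_ref D = ρ (D + h).
ρ = ρ_ref D/(D + h) = 2890 × 100 km/(100 km + 5.06 km) = 2750 kg m⁻³.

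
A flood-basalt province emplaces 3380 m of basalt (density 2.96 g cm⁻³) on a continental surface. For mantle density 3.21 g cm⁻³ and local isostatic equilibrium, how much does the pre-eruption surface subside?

3120 m

Subaerial loading: s = t ρ_load / ρ_m.
s = 3380 m × 2.96/3.21 = 3120 m.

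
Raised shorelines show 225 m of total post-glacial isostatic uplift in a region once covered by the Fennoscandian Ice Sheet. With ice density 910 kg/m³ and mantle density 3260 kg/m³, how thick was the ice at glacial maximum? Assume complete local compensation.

806 m

u = t ρ_ice/ρ_m → t = u ρ_m/ρ_ice = 225 m × 3260/910 = 806 m.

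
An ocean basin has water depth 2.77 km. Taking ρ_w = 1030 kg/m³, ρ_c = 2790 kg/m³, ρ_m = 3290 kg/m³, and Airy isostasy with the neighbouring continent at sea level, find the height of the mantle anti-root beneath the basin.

Equating mass per unit area of the two columns: replacing crust with seawater at the top is compensated by replacing crust with mantle at the base: d (ρ_c − ρ_w) = a (ρ_m − ρ_c).
a = d (ρ_c − ρ_w)/(ρ_m − ρ_c) = 2.77 km × 1760/500 = 9.75 km.

9.75 km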